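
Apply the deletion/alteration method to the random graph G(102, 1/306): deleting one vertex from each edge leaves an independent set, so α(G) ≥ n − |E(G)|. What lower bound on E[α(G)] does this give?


E[|E(G)|] = C(102, 2)·p = 5151 · (1/306) = 101/6.
E[α(G)] ≥ n − E[|E(G)|] = 102 − 101/6 = 511/6.
Numerically: ≈ 85.167.
(This is only a lower bound; the true E[α(G)] may be larger.)

E[α(G)] ≥ 511/6 ≈ 85.167.


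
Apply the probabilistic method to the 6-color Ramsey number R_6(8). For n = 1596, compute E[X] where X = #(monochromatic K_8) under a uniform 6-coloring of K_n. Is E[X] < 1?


E[X] = C(1596, 8) · 6^{1 − 28} = 1025915067760710553965 · 6^{−27} = 1025915067760710553965/1023490369077469249536.
As a reduced fraction: E[X] = 37996854361507798295/37907050706572935168 ≈ 1.00237.
Is E[X] < 1? NO.
Since E[X] ≥ 1, the first-moment bound is inconclusive at n = 1596; it does NOT by itself certify R_6(8) > 1596.

E[X] = 37996854361507798295/37907050706572935168 ≈ 1.00237; E[X] ≥ 1; first-moment method inconclusive here.


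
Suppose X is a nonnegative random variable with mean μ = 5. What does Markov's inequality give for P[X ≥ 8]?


μ = E[X] = 5, a = 8.
Markov: P[X ≥ 8] ≤ μ/a = (5)/8 = 5/8.
Numerically: ≈ 0.625.
(Since a = 8 > μ = 5.000, the bound 5/8 is < 1 and informative.)

P[X ≥ 8] ≤ 5/8 ≈ 0.625.


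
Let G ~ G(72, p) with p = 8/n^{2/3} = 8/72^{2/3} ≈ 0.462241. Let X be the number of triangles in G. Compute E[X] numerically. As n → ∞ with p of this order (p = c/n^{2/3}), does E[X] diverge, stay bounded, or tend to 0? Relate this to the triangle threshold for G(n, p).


Number of potential triangles: C(72, 3) = 59640.
Each occurs with probability p³ ≈ (0.462241)³ ≈ 9.87654321e-02.
By linearity: E[X] = C(72, 3)·p³ ≈ 59640 · 9.87654321e-02 ≈ 5890.370370.
Since α = 2/3 < 1, p = c/n^{2/3} ≫ 1/n is above the triangle threshold p ~ 1/n. Asymptotically E[X] ~ (c³/6)·n^{3(1−α)} = (8³/6)·n^{1} → ∞; triangles are abundant w.h.p.

E[X] ≈ 5890.370370; in regime p = Θ(1/n^{2/3}) E[X] diverges (above the triangle threshold p ~ 1/n).


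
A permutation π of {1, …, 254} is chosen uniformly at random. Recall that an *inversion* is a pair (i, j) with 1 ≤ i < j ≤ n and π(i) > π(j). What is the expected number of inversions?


Write X = Σ X_I over the C(254, 2) = 32131 pairs i < j, with X_I the indicator of one inversion.
There are 32131 indicators.
For each fixed pair i < j, the values π(i) and π(j) are two distinct elements of {1, …, 254} in uniformly random order; by symmetry P[π(i) > π(j)] = 1/2.
By linearity: E[X] = 32131 · (1/2) = C(254, 2) · (1/2) = 32131/2 = 32131/2 ≈ 16065.500.

E[X] = 32131/2 = 16065.500.


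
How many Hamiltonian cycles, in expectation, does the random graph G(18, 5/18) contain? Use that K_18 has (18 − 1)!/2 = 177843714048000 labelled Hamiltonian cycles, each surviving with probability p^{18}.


K_18 has (18 − 1)!/2 = 177843714048000 labelled Hamiltonian cycles.
For each such Hamiltonian cycle H, let X_H = 1 if all 18 edges of H are present in G. Then P[X_H = 1] = p^{18} = (5/18)^{18} = 3814697265625/39346408075296537575424.
By linearity of expectation: E[X] = Σ_H E[X_H] = 177843714048000 · p^{18} = 177843714048000 · 3814697265625/39346408075296537575424 = 56800365447998046875/3294258113514384.
Numerically: E[X] ≈ 1.724e+04.

E[X] = 177843714048000 · (5/18)^{18} = 56800365447998046875/3294258113514384 ≈ 1.724e+04.


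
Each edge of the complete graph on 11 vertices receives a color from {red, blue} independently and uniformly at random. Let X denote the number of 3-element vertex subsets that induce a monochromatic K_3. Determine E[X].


Let X = Σ_S X_S over the C(11, 3) = 165 subsets S of size 3, where X_S = 1 if the K_3 on S is monochromatic.
For a fixed S, the K_3 on S has C(3, 2) = 3 edges. P[all 3 edges red] = (1/2)^3, and likewise for blue, so P[monochromatic] = 2·(1/2)^3 = 2^{1 − 3} = 1/4.
By linearity: E[X] = C(11, 3) · 2^{1 − 3} = 165 · 1/4 = 165/4.
Numerically: E[X] ≈ 41.25000.

E[X] = C(11,3)·2^(1−C(3,2)) = 165/4 ≈ 41.25000.


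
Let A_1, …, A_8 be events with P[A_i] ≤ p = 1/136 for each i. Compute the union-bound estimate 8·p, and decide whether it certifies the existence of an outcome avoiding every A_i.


Union bound: P[∪_{i=1}^{8} A_i] ≤ Σ_i P[A_i] ≤ 8·p = 8·(1/136) = 1/17.
Numerically: 1/17 ≈ 0.059.
Is 1/17 < 1? YES.
Since P[∪ A_i] ≤ 1/17 < 1, the complement has P[∩ A_i^c] ≥ 1 − 1/17 = 16/17 > 0, so some outcome avoids every A_i.

8·p = 1/17 ≈ 0.059; existence CERTIFIED by the union bound.


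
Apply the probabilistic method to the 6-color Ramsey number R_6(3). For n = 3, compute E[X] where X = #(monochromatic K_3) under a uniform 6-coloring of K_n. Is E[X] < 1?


E[X] = C(3, 3) · 6^{1 − 3} = 1 · 6^{−2} = 1/36.
As a reduced fraction: E[X] = 1/36 ≈ 0.0278.
Is E[X] < 1? YES.
Since E[X] < 1, there exists a 6-coloring of K_{3} with no monochromatic K_3; hence R_6(3) > 3.

E[X] = 1/36 ≈ 0.0278; E[X] < 1, so R_6(3) > 3.


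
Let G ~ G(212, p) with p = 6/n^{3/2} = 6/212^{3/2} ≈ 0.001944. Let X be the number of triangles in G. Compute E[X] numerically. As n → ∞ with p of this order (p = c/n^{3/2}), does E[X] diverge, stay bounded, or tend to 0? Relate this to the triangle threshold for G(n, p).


Number of potential triangles: C(212, 3) = 1565620.
Each occurs with probability p³ ≈ (0.001944)³ ≈ 7.344164e-09.
By linearity: E[X] = C(212, 3)·p³ ≈ 1565620 · 7.344164e-09 ≈ 0.0115.
Since α = 3/2 > 1, p = c/n^{3/2} = o(1/n) is below the triangle threshold p ~ 1/n. Asymptotically E[X] ~ (c³/6)·n^{3(1−α)} = (6³/6)·n^{-1.5} → 0, so by Markov's inequality G has no triangles w.h.p.

E[X] ≈ 0.0115; in regime p = Θ(1/n^{3/2}) E[X] tends to 0 (below the triangle threshold p ~ 1/n).


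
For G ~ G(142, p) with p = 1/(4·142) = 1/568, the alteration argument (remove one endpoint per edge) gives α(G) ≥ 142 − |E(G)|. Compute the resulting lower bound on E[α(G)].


E[|E(G)|] = C(142, 2)·p = 10011 · (1/568) = 141/8.
E[α(G)] ≥ n − E[|E(G)|] = 142 − 141/8 = 995/8.
Numerically: ≈ 124.3750.
(This is only a lower bound; the true E[α(G)] may be larger.)

E[α(G)] ≥ 995/8 ≈ 124.3750.


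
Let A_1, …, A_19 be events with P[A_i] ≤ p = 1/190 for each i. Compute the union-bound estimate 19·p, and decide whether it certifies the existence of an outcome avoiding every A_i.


Union bound: P[∪_{i=1}^{19} A_i] ≤ Σ_i P[A_i] ≤ 19·p = 19·(1/190) = 1/10.
Numerically: 1/10 ≈ 0.1000000.
Is 1/10 < 1? YES.
Since P[∪ A_i] ≤ 1/10 < 1, the complement has P[∩ A_i^c] ≥ 1 − 1/10 = 9/10 > 0, so some outcome avoids every A_i.

19·p = 1/10 ≈ 0.1000000; existence CERTIFIED by the union bound.


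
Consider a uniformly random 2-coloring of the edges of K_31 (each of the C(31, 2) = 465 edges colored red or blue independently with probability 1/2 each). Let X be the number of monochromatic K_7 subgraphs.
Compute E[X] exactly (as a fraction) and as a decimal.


Let X = Σ_S X_S over the C(31, 7) = 2629575 subsets S of size 7, where X_S = 1 if the K_7 on S is monochromatic.
For a fixed S, the K_7 on S has C(7, 2) = 21 edges. P[all 21 edges red] = (1/2)^21, and likewise for blue, so P[monochromatic] = 2·(1/2)^21 = 2^{1 − 21} = 1/1048576.
By linearity of expectation: E[X] = C(31, 7) · 2^{1 − 21} = 2629575 · 1/1048576 = 2629575/1048576.
Numerically: E[X] ≈ 2.50776.

E[X] = C(31,7)·2^(1−C(7,2)) = 2629575/1048576 ≈ 2.50776.


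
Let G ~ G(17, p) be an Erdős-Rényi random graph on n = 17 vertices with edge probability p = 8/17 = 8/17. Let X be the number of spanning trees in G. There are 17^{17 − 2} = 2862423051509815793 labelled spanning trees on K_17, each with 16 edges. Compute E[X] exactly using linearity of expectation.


K_17 has 17^{17 − 2} = 2862423051509815793 labelled spanning trees.
For each such spanning tree H, let X_H = 1 if all 16 edges of H are present in G. Then P[X_H = 1] = p^{16} = (8/17)^{16} = 281474976710656/48661191875666868481.
Summing the indicators: E[X] = Σ_H E[X_H] = 2862423051509815793 · p^{16} = 2862423051509815793 · 281474976710656/48661191875666868481 = 281474976710656/17.
Numerically: E[X] ≈ 1.65574e+13.

E[X] = 2862423051509815793 · (8/17)^{16} = 281474976710656/17 ≈ 1.65574e+13.


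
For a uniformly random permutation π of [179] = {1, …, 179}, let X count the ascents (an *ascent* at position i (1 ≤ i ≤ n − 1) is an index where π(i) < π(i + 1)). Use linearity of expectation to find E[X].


Write X = Σ X_I over i = 1, …, 178, with X_I the indicator of one ascent.
There are 178 indicators.
For each fixed i, the pair (π(i), π(i+1)) is a uniformly random ordered pair of distinct values from {1, …, 179}; by symmetry P[π(i) < π(i+1)] = 1/2.
By linearity: E[X] = 178 · (1/2) = (179 − 1) · (1/2) = 89 ≈ 89.000000.

E[X] = 89 = 89.000000.


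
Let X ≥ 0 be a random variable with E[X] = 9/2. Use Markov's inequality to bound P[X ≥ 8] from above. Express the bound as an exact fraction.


μ = E[X] = 9/2, a = 8.
Markov: P[X ≥ 8] ≤ μ/a = (9/2)/8 = 9/16.
Numerically: ≈ 0.562.
(Since a = 8 > μ = 4.500, the bound 9/16 is < 1 and informative.)

P[X ≥ 8] ≤ 9/16 ≈ 0.562.


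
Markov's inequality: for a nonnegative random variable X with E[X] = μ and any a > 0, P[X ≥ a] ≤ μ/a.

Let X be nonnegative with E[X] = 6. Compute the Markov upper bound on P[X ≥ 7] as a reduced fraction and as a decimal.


μ = E[X] = 6, a = 7.
Markov: P[X ≥ 7] ≤ μ/a = (6)/7 = 6/7.
Numerically: ≈ 0.857.
(Since a = 7 > μ = 6.000, the bound 6/7 is < 1 and informative.)

P[X ≥ 7] ≤ 6/7 ≈ 0.857.


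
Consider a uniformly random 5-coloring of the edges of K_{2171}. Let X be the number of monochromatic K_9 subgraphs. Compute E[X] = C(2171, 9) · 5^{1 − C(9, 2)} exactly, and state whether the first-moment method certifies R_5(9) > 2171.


E[X] = C(2171, 9) · 5^{1 − 36} = 2903784578674959601827205 · 5^{−35} = 2903784578674959601827205/2910383045673370361328125.
As a reduced fraction: E[X] = 580756915734991920365441/582076609134674072265625 ≈ 0.99773.
Is E[X] < 1? YES.
Since E[X] < 1, there exists a 5-coloring of K_{2171} with no monochromatic K_9; hence R_5(9) > 2171.

E[X] = 580756915734991920365441/582076609134674072265625 ≈ 0.99773; E[X] < 1, so R_5(9) > 2171.


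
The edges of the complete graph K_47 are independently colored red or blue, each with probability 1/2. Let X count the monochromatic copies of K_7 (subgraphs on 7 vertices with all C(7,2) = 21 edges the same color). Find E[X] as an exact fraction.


Let X = Σ_S X_S over the C(47, 7) = 62891499 subsets S of size 7, where X_S = 1 if the K_7 on S is monochromatic.
For a fixed S, the K_7 on S has C(7, 2) = 21 edges. P[all 21 edges red] = (1/2)^21, and likewise for blue, so P[monochromatic] = 2·(1/2)^21 = 2^{1 − 21} = 1/1048576.
Summing: E[X] = C(47, 7) · 2^{1 − 21} = 62891499 · 1/1048576 = 62891499/1048576.
Numerically: E[X] ≈ 59.978007.

E[X] = C(47,7)·2^(1−C(7,2)) = 62891499/1048576 ≈ 59.978007.


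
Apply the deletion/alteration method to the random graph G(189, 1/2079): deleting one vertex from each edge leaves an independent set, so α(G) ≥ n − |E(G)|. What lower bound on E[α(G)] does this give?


E[|E(G)|] = C(189, 2)·p = 17766 · (1/2079) = 94/11.
E[α(G)] ≥ n − E[|E(G)|] = 189 − 94/11 = 1985/11.
Numerically: ≈ 180.455.
(This is only a lower bound; the true E[α(G)] may be larger.)

E[α(G)] ≥ 1985/11 ≈ 180.455.


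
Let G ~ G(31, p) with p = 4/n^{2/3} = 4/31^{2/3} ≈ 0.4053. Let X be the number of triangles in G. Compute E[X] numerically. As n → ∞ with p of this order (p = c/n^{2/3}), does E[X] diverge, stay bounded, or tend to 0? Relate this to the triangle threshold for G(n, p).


Number of potential triangles: C(31, 3) = 4495.
Each occurs with probability p³ ≈ (0.4053)³ ≈ 6.659729e-02.
By linearity: E[X] = C(31, 3)·p³ ≈ 4495 · 6.659729e-02 ≈ 299.3548.
Since α = 2/3 < 1, p = c/n^{2/3} ≫ 1/n is above the triangle threshold p ~ 1/n. Asymptotically E[X] ~ (c³/6)·n^{3(1−α)} = (4³/6)·n^{1} → ∞; triangles are abundant w.h.p.

E[X] ≈ 299.3548; in regime p = Θ(1/n^{2/3}) E[X] diverges (above the triangle threshold p ~ 1/n).


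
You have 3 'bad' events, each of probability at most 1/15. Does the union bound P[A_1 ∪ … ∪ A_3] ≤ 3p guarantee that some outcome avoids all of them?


Union bound: P[∪_{i=1}^{3} A_i] ≤ Σ_i P[A_i] ≤ 3·p = 3·(1/15) = 1/5.
Numerically: 1/5 ≈ 0.2000.
Is 1/5 < 1? YES.
Since P[∪ A_i] ≤ 1/5 < 1, the complement has P[∩ A_i^c] ≥ 1 − 1/5 = 4/5 > 0, so some outcome avoids every A_i.

3·p = 1/5 ≈ 0.2000; existence CERTIFIED by the union bound.


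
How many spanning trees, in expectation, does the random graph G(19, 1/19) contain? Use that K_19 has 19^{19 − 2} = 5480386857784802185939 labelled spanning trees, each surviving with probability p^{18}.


K_19 has 19^{19 − 2} = 5480386857784802185939 labelled spanning trees.
For each such spanning tree H, let X_H = 1 if all 18 edges of H are present in G. Then P[X_H = 1] = p^{18} = (1/19)^{18} = 1/104127350297911241532841.
By linearity of expectation: E[X] = Σ_H E[X_H] = 5480386857784802185939 · p^{18} = 5480386857784802185939 · 1/104127350297911241532841 = 1/19.
Numerically: E[X] ≈ 0.05263.

E[X] = 5480386857784802185939 · (1/19)^{18} = 1/19 ≈ 0.05263.


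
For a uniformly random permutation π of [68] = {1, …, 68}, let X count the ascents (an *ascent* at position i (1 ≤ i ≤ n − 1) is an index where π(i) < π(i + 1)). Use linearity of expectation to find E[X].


Write X = Σ X_I over i = 1, …, 67, with X_I the indicator of one ascent.
There are 67 indicators.
For each fixed i, the pair (π(i), π(i+1)) is a uniformly random ordered pair of distinct values from {1, …, 68}; by symmetry P[π(i) < π(i+1)] = 1/2.
By linearity: E[X] = 67 · (1/2) = (68 − 1) · (1/2) = 67/2 ≈ 33.500000.

E[X] = 67/2 = 33.500000.


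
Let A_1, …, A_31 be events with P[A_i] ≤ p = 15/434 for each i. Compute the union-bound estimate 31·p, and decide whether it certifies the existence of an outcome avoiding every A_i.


Union bound: P[∪_{i=1}^{31} A_i] ≤ Σ_i P[A_i] ≤ 31·p = 31·(15/434) = 15/14.
Numerically: 15/14 ≈ 1.0714286.
Is 15/14 < 1? NO.
Since the bound 15/14 is ≥ 1, the union bound is uninformative here; it does NOT by itself certify existence.

31·p = 15/14 ≈ 1.0714286; existence NOT certified by the union bound.


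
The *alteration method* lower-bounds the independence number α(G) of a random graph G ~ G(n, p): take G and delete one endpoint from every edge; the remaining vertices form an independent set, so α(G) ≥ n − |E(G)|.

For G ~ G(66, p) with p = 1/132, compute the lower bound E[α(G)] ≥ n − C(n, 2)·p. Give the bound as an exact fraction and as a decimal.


E[|E(G)|] = C(66, 2)·p = 2145 · (1/132) = 65/4.
E[α(G)] ≥ n − E[|E(G)|] = 66 − 65/4 = 199/4.
Numerically: ≈ 49.7500.
(This is only a lower bound; the true E[α(G)] may be larger.)

E[α(G)] ≥ 199/4 ≈ 49.7500.


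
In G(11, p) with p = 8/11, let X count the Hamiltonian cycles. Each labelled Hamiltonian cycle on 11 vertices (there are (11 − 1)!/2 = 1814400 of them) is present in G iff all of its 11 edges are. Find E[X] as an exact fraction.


K_11 has (11 − 1)!/2 = 1814400 labelled Hamiltonian cycles.
For each such Hamiltonian cycle H, let X_H = 1 if all 11 edges of H are present in G. Then P[X_H = 1] = p^{11} = (8/11)^{11} = 8589934592/285311670611.
Summing the indicators: E[X] = Σ_H E[X_H] = 1814400 · p^{11} = 1814400 · 8589934592/285311670611 = 15585577323724800/285311670611.
Numerically: E[X] ≈ 5.46e+04.

E[X] = 1814400 · (8/11)^{11} = 15585577323724800/285311670611 ≈ 5.46e+04.


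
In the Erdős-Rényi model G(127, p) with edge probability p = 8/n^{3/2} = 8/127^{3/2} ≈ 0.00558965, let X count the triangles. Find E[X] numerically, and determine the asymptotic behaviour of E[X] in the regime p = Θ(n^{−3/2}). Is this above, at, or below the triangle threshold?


Number of potential triangles: C(127, 3) = 333375.
Each occurs with probability p³ ≈ (0.00558965)³ ≈ 1.74643818e-07.
By linearity: E[X] = C(127, 3)·p³ ≈ 333375 · 1.74643818e-07 ≈ 0.058222.
Since α = 3/2 > 1, p = c/n^{3/2} = o(1/n) is below the triangle threshold p ~ 1/n. Asymptotically E[X] ~ (c³/6)·n^{3(1−α)} = (8³/6)·n^{-1.5} → 0, so by Markov's inequality G has no triangles w.h.p.

E[X] ≈ 0.058222; in regime p = Θ(1/n^{3/2}) E[X] tends to 0 (below the triangle threshold p ~ 1/n).


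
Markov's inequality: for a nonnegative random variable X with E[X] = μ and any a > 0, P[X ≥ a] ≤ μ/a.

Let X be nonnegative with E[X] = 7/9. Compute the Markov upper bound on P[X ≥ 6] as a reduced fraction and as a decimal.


μ = E[X] = 7/9, a = 6.
Markov: P[X ≥ 6] ≤ μ/a = (7/9)/6 = 7/54.
Numerically: ≈ 0.130.
(Since a = 6 > μ = 0.778, the bound 7/54 is < 1 and informative.)

P[X ≥ 6] ≤ 7/54 ≈ 0.130.


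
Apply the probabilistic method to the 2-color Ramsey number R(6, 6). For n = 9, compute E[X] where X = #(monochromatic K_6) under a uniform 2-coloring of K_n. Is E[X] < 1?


E[X] = C(9, 6) · 2^{1 − 15} = 84 · 2^{−14} = 84/16384.
As a reduced fraction: E[X] = 21/4096 ≈ 0.005127.
Is E[X] < 1? YES.
Since E[X] < 1, there exists a 2-coloring of K_{9} with no monochromatic K_6; hence R(6, 6) > 9.

E[X] = 21/4096 ≈ 0.005127; E[X] < 1, so R(6, 6) > 9.


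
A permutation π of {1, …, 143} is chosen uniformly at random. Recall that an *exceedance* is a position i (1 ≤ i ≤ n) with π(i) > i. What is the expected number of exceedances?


Write X = Σ_{i=1}^{143} X_i, where X_i = 1_{π(i) > i}.
For each fixed i, π(i) is uniform over {1, …, 143} (marginal of a uniform permutation), so P[π(i) > i] = (n − i)/n. Summing: Σ_{i=1}^{143} (n − i)/n = (0 + 1 + … + 142)/143 = 143(143 − 1)/(2·143) = (143 − 1)/2.
Hence E[X] = Σ_{i=1}^{143} (143 − i)/143 = 71 ≈ 71.000000.

E[X] = 71 = 71.000000.


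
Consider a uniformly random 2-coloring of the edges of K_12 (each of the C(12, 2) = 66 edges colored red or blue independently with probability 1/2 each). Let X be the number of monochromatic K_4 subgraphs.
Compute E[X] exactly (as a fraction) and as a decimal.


Let X = Σ_S X_S over the C(12, 4) = 495 subsets S of size 4, where X_S = 1 if the K_4 on S is monochromatic.
For a fixed S, the K_4 on S has C(4, 2) = 6 edges. P[all 6 edges red] = (1/2)^6, and likewise for blue, so P[monochromatic] = 2·(1/2)^6 = 2^{1 − 6} = 1/32.
By linearity: E[X] = C(12, 4) · 2^{1 − 6} = 495 · 1/32 = 495/32.
Numerically: E[X] ≈ 15.4688.

E[X] = C(12,4)·2^(1−C(4,2)) = 495/32 ≈ 15.4688.


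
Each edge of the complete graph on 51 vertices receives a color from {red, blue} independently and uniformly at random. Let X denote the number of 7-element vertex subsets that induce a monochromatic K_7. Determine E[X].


Let X = Σ_S X_S over the C(51, 7) = 115775100 subsets S of size 7, where X_S = 1 if the K_7 on S is monochromatic.
For a fixed S, the K_7 on S has C(7, 2) = 21 edges. P[all 21 edges red] = (1/2)^21, and likewise for blue, so P[monochromatic] = 2·(1/2)^21 = 2^{1 − 21} = 1/1048576.
By linearity: E[X] = C(51, 7) · 2^{1 − 21} = 115775100 · 1/1048576 = 28943775/262144.
Numerically: E[X] ≈ 110.41174.

E[X] = C(51,7)·2^(1−C(7,2)) = 28943775/262144 ≈ 110.41174.


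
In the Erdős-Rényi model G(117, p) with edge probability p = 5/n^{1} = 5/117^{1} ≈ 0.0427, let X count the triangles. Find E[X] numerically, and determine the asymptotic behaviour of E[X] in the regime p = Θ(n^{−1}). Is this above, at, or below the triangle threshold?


Number of potential triangles: C(117, 3) = 260130.
Each occurs with probability p³ ≈ (0.0427)³ ≈ 7.80463e-05.
By linearity: E[X] = C(117, 3)·p³ ≈ 260130 · 7.80463e-05 ≈ 20.302.
Here α = 1, so p = 5/n is exactly at the triangle threshold p ~ 1/n. Asymptotically E[X] → c³/6 = 5³/6 = 125/6 ≈ 20.833, a bounded constant. In this regime the triangle count is asymptotically Poisson(c³/6).

E[X] ≈ 20.302; in regime p = Θ(1/n^{1}) E[X] stays bounded (at the triangle threshold p ~ 1/n).


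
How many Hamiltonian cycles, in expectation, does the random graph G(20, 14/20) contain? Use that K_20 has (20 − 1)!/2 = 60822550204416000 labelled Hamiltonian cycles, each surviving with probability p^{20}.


K_20 has (20 − 1)!/2 = 60822550204416000 labelled Hamiltonian cycles.
For each such Hamiltonian cycle H, let X_H = 1 if all 20 edges of H are present in G. Then P[X_H = 1] = p^{20} = (7/10)^{20} = 79792266297612001/100000000000000000000.
By linearity: E[X] = Σ_H E[X_H] = 60822550204416000 · p^{20} = 60822550204416000 · 79792266297612001/100000000000000000000 = 1184855742873690605203907421/24414062500000.
Numerically: E[X] ≈ 4.853e+13.

E[X] = 60822550204416000 · (7/10)^{20} = 1184855742873690605203907421/24414062500000 ≈ 4.853e+13.


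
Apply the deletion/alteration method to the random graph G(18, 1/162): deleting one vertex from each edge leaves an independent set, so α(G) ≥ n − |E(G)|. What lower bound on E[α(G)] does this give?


E[|E(G)|] = C(18, 2)·p = 153 · (1/162) = 17/18.
E[α(G)] ≥ n − E[|E(G)|] = 18 − 17/18 = 307/18.
Numerically: ≈ 17.05556.
(This is only a lower bound; the true E[α(G)] may be larger.)

E[α(G)] ≥ 307/18 ≈ 17.05556.


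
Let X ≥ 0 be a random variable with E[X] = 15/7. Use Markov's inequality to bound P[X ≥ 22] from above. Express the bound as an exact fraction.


μ = E[X] = 15/7, a = 22.
Markov: P[X ≥ 22] ≤ μ/a = (15/7)/22 = 15/154.
Numerically: ≈ 0.0974.
(Since a = 22 > μ = 2.1429, the bound 15/154 is < 1 and informative.)

P[X ≥ 22] ≤ 15/154 ≈ 0.0974.


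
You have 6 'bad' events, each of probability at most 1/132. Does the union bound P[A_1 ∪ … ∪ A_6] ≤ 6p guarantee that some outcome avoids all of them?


Union bound: P[∪_{i=1}^{6} A_i] ≤ Σ_i P[A_i] ≤ 6·p = 6·(1/132) = 1/22.
Numerically: 1/22 ≈ 0.0454545.
Is 1/22 < 1? YES.
Since P[∪ A_i] ≤ 1/22 < 1, the complement has P[∩ A_i^c] ≥ 1 − 1/22 = 21/22 > 0, so some outcome avoids every A_i.

6·p = 1/22 ≈ 0.0454545; existence CERTIFIED by the union bound.


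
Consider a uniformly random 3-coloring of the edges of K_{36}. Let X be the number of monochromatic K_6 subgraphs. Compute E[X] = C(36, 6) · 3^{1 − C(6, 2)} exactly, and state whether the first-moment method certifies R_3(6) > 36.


E[X] = C(36, 6) · 3^{1 − 15} = 1947792 · 3^{−14} = 1947792/4782969.
As a reduced fraction: E[X] = 649264/1594323 ≈ 0.4072.
Is E[X] < 1? YES.
Since E[X] < 1, there exists a 3-coloring of K_{36} with no monochromatic K_6; hence R_3(6) > 36.

E[X] = 649264/1594323 ≈ 0.4072; E[X] < 1, so R_3(6) > 36.


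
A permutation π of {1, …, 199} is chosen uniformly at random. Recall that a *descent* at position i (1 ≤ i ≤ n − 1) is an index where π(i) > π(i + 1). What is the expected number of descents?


Write X = Σ X_I over i = 1, …, 198, with X_I the indicator of one descent.
There are 198 indicators.
For each fixed i, the pair (π(i), π(i+1)) is a uniformly random ordered pair of distinct values from {1, …, 199}; by symmetry P[π(i) > π(i+1)] = 1/2.
By linearity: E[X] = 198 · (1/2) = (199 − 1) · (1/2) = 99 ≈ 99.000.

E[X] = 99 = 99.000.


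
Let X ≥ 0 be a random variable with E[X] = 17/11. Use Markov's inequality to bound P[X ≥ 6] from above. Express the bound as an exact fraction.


μ = E[X] = 17/11, a = 6.
Markov: P[X ≥ 6] ≤ μ/a = (17/11)/6 = 17/66.
Numerically: ≈ 0.257576.
(Since a = 6 > μ = 1.545455, the bound 17/66 is < 1 and informative.)

P[X ≥ 6] ≤ 17/66 ≈ 0.257576.


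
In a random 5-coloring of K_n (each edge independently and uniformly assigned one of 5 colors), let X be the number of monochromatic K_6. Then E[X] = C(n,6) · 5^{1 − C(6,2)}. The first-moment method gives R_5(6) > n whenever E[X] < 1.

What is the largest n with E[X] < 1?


We need C(n, 6) · 5^{1 − 15} < 1, i.e. C(n, 6) < 5^{15 − 1} = 6103515625.
Check values of n near the boundary:
  n = 124: C(124, 6) = 4465475476; 4465475476 < 6103515625? YES
  n = 125: C(125, 6) = 4690625500; 4690625500 < 6103515625? YES
  n = 126: C(126, 6) = 4925156775; 4925156775 < 6103515625? YES
  n = 127: C(127, 6) = 5169379425; 5169379425 < 6103515625? YES
  n = 128: C(128, 6) = 5423611200; 5423611200 < 6103515625? YES
  n = 129: C(129, 6) = 5688177600; 5688177600 < 6103515625? YES
  n = 130: C(130, 6) = 5963412000; 5963412000 < 6103515625? YES
  n = 131: C(131, 6) = 6249655776; 6249655776 < 6103515625? NO
  n = 132: C(132, 6) = 6547258432; 6547258432 < 6103515625? NO
  n = 133: C(133, 6) = 6856577728; 6856577728 < 6103515625? NO
The largest n with C(n, 6) < 6103515625 is n = 130 (where E[X] = 47707296/48828125 ≈ 0.97705). Hence R_5(6) > 130, i.e. R_5(6) ≥ 131.

Largest n = 130; hence R_5(6) > 130.


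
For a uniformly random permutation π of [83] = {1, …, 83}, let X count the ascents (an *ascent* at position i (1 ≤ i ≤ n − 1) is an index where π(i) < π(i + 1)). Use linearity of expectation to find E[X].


Write X = Σ X_I over i = 1, …, 82, with X_I the indicator of one ascent.
There are 82 indicators.
For each fixed i, the pair (π(i), π(i+1)) is a uniformly random ordered pair of distinct values from {1, …, 83}; by symmetry P[π(i) < π(i+1)] = 1/2.
By linearity: E[X] = 82 · (1/2) = (83 − 1) · (1/2) = 41 ≈ 41.000000.

E[X] = 41 = 41.000000.


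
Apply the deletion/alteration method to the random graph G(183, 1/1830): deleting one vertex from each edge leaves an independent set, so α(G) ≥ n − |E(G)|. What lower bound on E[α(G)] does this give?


E[|E(G)|] = C(183, 2)·p = 16653 · (1/1830) = 91/10.
E[α(G)] ≥ n − E[|E(G)|] = 183 − 91/10 = 1739/10.
Numerically: ≈ 173.90000.
(This is only a lower bound; the true E[α(G)] may be larger.)

E[α(G)] ≥ 1739/10 ≈ 173.90000.


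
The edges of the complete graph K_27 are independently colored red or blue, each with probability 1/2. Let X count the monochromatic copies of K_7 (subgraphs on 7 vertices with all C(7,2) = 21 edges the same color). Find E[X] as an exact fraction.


Let X = Σ_S X_S over the C(27, 7) = 888030 subsets S of size 7, where X_S = 1 if the K_7 on S is monochromatic.
For a fixed S, the K_7 on S has C(7, 2) = 21 edges. P[all 21 edges red] = (1/2)^21, and likewise for blue, so P[monochromatic] = 2·(1/2)^21 = 2^{1 − 21} = 1/1048576.
By linearity of expectation: E[X] = C(27, 7) · 2^{1 − 21} = 888030 · 1/1048576 = 444015/524288.
Numerically: E[X] ≈ 0.847.

E[X] = C(27,7)·2^(1−C(7,2)) = 444015/524288 ≈ 0.847.


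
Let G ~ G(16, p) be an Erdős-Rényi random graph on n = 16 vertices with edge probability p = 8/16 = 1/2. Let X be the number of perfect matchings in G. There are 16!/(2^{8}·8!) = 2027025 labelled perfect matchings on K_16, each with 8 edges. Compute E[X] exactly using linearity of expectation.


K_16 has 16!/(2^{8}·8!) = 2027025 labelled perfect matchings.
For each such perfect matching H, let X_H = 1 if all 8 edges of H are present in G. Then P[X_H = 1] = p^{8} = (1/2)^{8} = 1/256.
By linearity of expectation: E[X] = Σ_H E[X_H] = 2027025 · p^{8} = 2027025 · 1/256 = 2027025/256.
Numerically: E[X] ≈ 7918.07.

E[X] = 2027025 · (1/2)^{8} = 2027025/256 ≈ 7918.07.


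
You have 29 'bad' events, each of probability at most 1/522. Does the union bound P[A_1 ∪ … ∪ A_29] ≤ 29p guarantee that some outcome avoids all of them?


Union bound: P[∪_{i=1}^{29} A_i] ≤ Σ_i P[A_i] ≤ 29·p = 29·(1/522) = 1/18.
Numerically: 1/18 ≈ 0.056.
Is 1/18 < 1? YES.
Since P[∪ A_i] ≤ 1/18 < 1, the complement has P[∩ A_i^c] ≥ 1 − 1/18 = 17/18 > 0, so some outcome avoids every A_i.

29·p = 1/18 ≈ 0.056; existence CERTIFIED by the union bound.


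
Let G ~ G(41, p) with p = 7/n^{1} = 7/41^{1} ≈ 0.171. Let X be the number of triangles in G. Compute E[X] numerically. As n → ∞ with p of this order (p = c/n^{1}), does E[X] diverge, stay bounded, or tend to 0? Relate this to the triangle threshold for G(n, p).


Number of potential triangles: C(41, 3) = 10660.
Each occurs with probability p³ ≈ (0.171)³ ≈ 4.97671e-03.
By linearity: E[X] = C(41, 3)·p³ ≈ 10660 · 4.97671e-03 ≈ 53.052.
Here α = 1, so p = 7/n is exactly at the triangle threshold p ~ 1/n. Asymptotically E[X] → c³/6 = 7³/6 = 343/6 ≈ 57.167, a bounded constant. In this regime the triangle count is asymptotically Poisson(c³/6).

E[X] ≈ 53.052; in regime p = Θ(1/n^{1}) E[X] stays bounded (at the triangle threshold p ~ 1/n).


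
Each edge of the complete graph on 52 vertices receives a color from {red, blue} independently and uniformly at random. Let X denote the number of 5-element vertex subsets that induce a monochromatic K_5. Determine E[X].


Let X = Σ_S X_S over the C(52, 5) = 2598960 subsets S of size 5, where X_S = 1 if the K_5 on S is monochromatic.
For a fixed S, the K_5 on S has C(5, 2) = 10 edges. P[all 10 edges red] = (1/2)^10, and likewise for blue, so P[monochromatic] = 2·(1/2)^10 = 2^{1 − 10} = 1/512.
By linearity: E[X] = C(52, 5) · 2^{1 − 10} = 2598960 · 1/512 = 162435/32.
Numerically: E[X] ≈ 5076.093750.

E[X] = C(52,5)·2^(1−C(5,2)) = 162435/32 ≈ 5076.093750.


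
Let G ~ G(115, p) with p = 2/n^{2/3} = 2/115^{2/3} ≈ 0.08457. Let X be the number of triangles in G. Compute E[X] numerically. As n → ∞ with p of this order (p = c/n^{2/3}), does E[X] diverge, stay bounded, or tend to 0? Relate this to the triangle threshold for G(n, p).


Number of potential triangles: C(115, 3) = 246905.
Each occurs with probability p³ ≈ (0.08457)³ ≈ 6.049149e-04.
By linearity: E[X] = C(115, 3)·p³ ≈ 246905 · 6.049149e-04 ≈ 149.3565.
Since α = 2/3 < 1, p = c/n^{2/3} ≫ 1/n is above the triangle threshold p ~ 1/n. Asymptotically E[X] ~ (c³/6)·n^{3(1−α)} = (2³/6)·n^{1} → ∞; triangles are abundant w.h.p.

E[X] ≈ 149.3565; in regime p = Θ(1/n^{2/3}) E[X] diverges (above the triangle threshold p ~ 1/n).


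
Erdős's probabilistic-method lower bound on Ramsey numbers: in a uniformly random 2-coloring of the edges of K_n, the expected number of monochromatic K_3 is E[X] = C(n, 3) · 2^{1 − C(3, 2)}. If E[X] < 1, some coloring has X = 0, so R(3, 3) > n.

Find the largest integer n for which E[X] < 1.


We need C(n, 3) · 2^{1 − 3} < 1, i.e. C(n, 3) < 2^{3 − 1} = 4.
Check values of n near the boundary:
  n = 3: C(3, 3) = 1; 1 < 4? YES
  n = 4: C(4, 3) = 4; 4 < 4? NO
  n = 5: C(5, 3) = 10; 10 < 4? NO
  n = 6: C(6, 3) = 20; 20 < 4? NO
The largest n with C(n, 3) < 4 is n = 3 (where E[X] = 1/4 ≈ 0.25000). Hence R(3, 3) > 3, i.e. R(3, 3) ≥ 4.

Largest n = 3; hence R(3, 3) > 3.


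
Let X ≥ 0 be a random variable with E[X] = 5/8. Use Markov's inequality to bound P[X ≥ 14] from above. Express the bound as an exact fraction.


μ = E[X] = 5/8, a = 14.
Markov: P[X ≥ 14] ≤ μ/a = (5/8)/14 = 5/112.
Numerically: ≈ 0.0446.
(Since a = 14 > μ = 0.6250, the bound 5/112 is < 1 and informative.)

P[X ≥ 14] ≤ 5/112 ≈ 0.0446.


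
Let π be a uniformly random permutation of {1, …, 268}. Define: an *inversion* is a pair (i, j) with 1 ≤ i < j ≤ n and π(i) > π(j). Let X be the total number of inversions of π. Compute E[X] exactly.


Write X = Σ X_I over the C(268, 2) = 35778 pairs i < j, with X_I the indicator of one inversion.
There are 35778 indicators.
For each fixed pair i < j, the values π(i) and π(j) are two distinct elements of {1, …, 268} in uniformly random order; by symmetry P[π(i) > π(j)] = 1/2.
By linearity: E[X] = 35778 · (1/2) = C(268, 2) · (1/2) = 35778/2 = 17889 ≈ 17889.000.

E[X] = 17889 = 17889.000.


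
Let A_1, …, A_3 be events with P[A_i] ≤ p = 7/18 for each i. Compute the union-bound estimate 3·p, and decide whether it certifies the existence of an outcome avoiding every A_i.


Union bound: P[∪_{i=1}^{3} A_i] ≤ Σ_i P[A_i] ≤ 3·p = 3·(7/18) = 7/6.
Numerically: 7/6 ≈ 1.1666667.
Is 7/6 < 1? NO.
Since the bound 7/6 is ≥ 1, the union bound is uninformative here; it does NOT by itself certify existence.

3·p = 7/6 ≈ 1.1666667; existence NOT certified by the union bound.


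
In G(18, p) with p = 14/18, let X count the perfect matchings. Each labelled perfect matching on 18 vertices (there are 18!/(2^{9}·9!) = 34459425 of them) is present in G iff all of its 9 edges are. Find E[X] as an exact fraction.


K_18 has 18!/(2^{9}·9!) = 34459425 labelled perfect matchings.
For each such perfect matching H, let X_H = 1 if all 9 edges of H are present in G. Then P[X_H = 1] = p^{9} = (7/9)^{9} = 40353607/387420489.
By linearity of expectation: E[X] = Σ_H E[X_H] = 34459425 · p^{9} = 34459425 · 40353607/387420489 = 17167433257975/4782969.
Numerically: E[X] ≈ 3.589e+06.

E[X] = 34459425 · (7/9)^{9} = 17167433257975/4782969 ≈ 3.589e+06.


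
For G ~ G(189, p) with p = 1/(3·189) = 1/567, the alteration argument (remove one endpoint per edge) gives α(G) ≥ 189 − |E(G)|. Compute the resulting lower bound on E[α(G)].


E[|E(G)|] = C(189, 2)·p = 17766 · (1/567) = 94/3.
E[α(G)] ≥ n − E[|E(G)|] = 189 − 94/3 = 473/3.
Numerically: ≈ 157.667.
(This is only a lower bound; the true E[α(G)] may be larger.)

E[α(G)] ≥ 473/3 ≈ 157.667.


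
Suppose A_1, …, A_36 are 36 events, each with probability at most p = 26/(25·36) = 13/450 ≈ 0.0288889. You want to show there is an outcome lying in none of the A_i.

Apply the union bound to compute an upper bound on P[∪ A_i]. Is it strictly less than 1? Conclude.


Union bound: P[∪_{i=1}^{36} A_i] ≤ Σ_i P[A_i] ≤ 36·p = 36·(13/450) = 26/25.
Numerically: 26/25 ≈ 1.0400000.
Is 26/25 < 1? NO.
Since the bound 26/25 is ≥ 1, the union bound is uninformative here; it does NOT by itself certify existence.

36·p = 26/25 ≈ 1.0400000; existence NOT certified by the union bound.


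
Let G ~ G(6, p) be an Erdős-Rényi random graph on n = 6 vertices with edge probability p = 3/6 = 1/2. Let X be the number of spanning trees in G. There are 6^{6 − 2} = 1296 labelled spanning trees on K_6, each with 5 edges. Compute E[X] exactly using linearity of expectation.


K_6 has 6^{6 − 2} = 1296 labelled spanning trees.
For each such spanning tree H, let X_H = 1 if all 5 edges of H are present in G. Then P[X_H = 1] = p^{5} = (1/2)^{5} = 1/32.
By linearity of expectation: E[X] = Σ_H E[X_H] = 1296 · p^{5} = 1296 · 1/32 = 81/2.
Numerically: E[X] ≈ 40.5.

E[X] = 1296 · (1/2)^{5} = 81/2 ≈ 40.5.


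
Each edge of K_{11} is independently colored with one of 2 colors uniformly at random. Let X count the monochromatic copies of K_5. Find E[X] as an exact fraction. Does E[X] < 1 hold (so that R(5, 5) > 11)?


E[X] = C(11, 5) · 2^{1 − 10} = 462 · 2^{−9} = 462/512.
As a reduced fraction: E[X] = 231/256 ≈ 0.902.
Is E[X] < 1? YES.
Since E[X] < 1, there exists a 2-coloring of K_{11} with no monochromatic K_5; hence R(5, 5) > 11.

E[X] = 231/256 ≈ 0.902; E[X] < 1, so R(5, 5) > 11.


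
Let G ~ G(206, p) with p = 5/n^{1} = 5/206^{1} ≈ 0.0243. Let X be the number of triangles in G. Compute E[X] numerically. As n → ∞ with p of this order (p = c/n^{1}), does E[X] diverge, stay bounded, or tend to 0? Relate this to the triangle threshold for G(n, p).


Number of potential triangles: C(206, 3) = 1435820.
Each occurs with probability p³ ≈ (0.0243)³ ≈ 1.42991e-05.
By linearity: E[X] = C(206, 3)·p³ ≈ 1435820 · 1.42991e-05 ≈ 20.531.
Here α = 1, so p = 5/n is exactly at the triangle threshold p ~ 1/n. Asymptotically E[X] → c³/6 = 5³/6 = 125/6 ≈ 20.833, a bounded constant. In this regime the triangle count is asymptotically Poisson(c³/6).

E[X] ≈ 20.531; in regime p = Θ(1/n^{1}) E[X] stays bounded (at the triangle threshold p ~ 1/n).


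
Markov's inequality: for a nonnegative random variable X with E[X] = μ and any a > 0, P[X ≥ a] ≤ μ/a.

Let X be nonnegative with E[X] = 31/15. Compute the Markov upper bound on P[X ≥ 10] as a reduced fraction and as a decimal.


μ = E[X] = 31/15, a = 10.
Markov: P[X ≥ 10] ≤ μ/a = (31/15)/10 = 31/150.
Numerically: ≈ 0.206667.
(Since a = 10 > μ = 2.066667, the bound 31/150 is < 1 and informative.)

P[X ≥ 10] ≤ 31/150 ≈ 0.206667.


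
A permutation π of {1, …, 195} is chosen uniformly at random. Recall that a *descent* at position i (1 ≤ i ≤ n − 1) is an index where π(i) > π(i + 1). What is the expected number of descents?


Write X = Σ X_I over i = 1, …, 194, with X_I the indicator of one descent.
There are 194 indicators.
For each fixed i, the pair (π(i), π(i+1)) is a uniformly random ordered pair of distinct values from {1, …, 195}; by symmetry P[π(i) > π(i+1)] = 1/2.
By linearity: E[X] = 194 · (1/2) = (195 − 1) · (1/2) = 97 ≈ 97.000000.

E[X] = 97 = 97.000000.


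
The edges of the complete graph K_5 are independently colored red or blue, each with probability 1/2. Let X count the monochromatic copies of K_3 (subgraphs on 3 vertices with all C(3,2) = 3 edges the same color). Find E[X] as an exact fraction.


Let X = Σ_S X_S over the C(5, 3) = 10 subsets S of size 3, where X_S = 1 if the K_3 on S is monochromatic.
For a fixed S, the K_3 on S has C(3, 2) = 3 edges. P[all 3 edges red] = (1/2)^3, and likewise for blue, so P[monochromatic] = 2·(1/2)^3 = 2^{1 − 3} = 1/4.
Summing: E[X] = C(5, 3) · 2^{1 − 3} = 10 · 1/4 = 5/2.
Numerically: E[X] ≈ 2.50000.

E[X] = C(5,3)·2^(1−C(3,2)) = 5/2 ≈ 2.50000.


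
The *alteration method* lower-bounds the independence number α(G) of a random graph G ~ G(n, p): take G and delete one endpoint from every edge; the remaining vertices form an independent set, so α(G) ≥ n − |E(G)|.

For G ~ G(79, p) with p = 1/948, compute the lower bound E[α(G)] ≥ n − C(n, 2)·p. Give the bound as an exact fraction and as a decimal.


E[|E(G)|] = C(79, 2)·p = 3081 · (1/948) = 13/4.
E[α(G)] ≥ n − E[|E(G)|] = 79 − 13/4 = 303/4.
Numerically: ≈ 75.750000.
(This is only a lower bound; the true E[α(G)] may be larger.)

E[α(G)] ≥ 303/4 ≈ 75.750000.


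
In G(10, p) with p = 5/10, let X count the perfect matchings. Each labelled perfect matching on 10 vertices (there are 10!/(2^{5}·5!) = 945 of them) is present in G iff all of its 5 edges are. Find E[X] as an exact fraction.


K_10 has 10!/(2^{5}·5!) = 945 labelled perfect matchings.
For each such perfect matching H, let X_H = 1 if all 5 edges of H are present in G. Then P[X_H = 1] = p^{5} = (1/2)^{5} = 1/32.
Summing the indicators: E[X] = Σ_H E[X_H] = 945 · p^{5} = 945 · 1/32 = 945/32.
Numerically: E[X] ≈ 29.5312.

E[X] = 945 · (1/2)^{5} = 945/32 ≈ 29.5312.


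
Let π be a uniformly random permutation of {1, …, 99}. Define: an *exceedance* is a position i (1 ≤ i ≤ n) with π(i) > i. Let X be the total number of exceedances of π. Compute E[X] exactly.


Write X = Σ_{i=1}^{99} X_i, where X_i = 1_{π(i) > i}.
For each fixed i, π(i) is uniform over {1, …, 99} (marginal of a uniform permutation), so P[π(i) > i] = (n − i)/n. Summing: Σ_{i=1}^{99} (n − i)/n = (0 + 1 + … + 98)/99 = 99(99 − 1)/(2·99) = (99 − 1)/2.
Hence E[X] = Σ_{i=1}^{99} (99 − i)/99 = 49 ≈ 49.0000.

E[X] = 49 = 49.0000.


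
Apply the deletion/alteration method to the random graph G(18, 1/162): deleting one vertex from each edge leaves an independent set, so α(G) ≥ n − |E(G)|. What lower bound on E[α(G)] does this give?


E[|E(G)|] = C(18, 2)·p = 153 · (1/162) = 17/18.
E[α(G)] ≥ n − E[|E(G)|] = 18 − 17/18 = 307/18.
Numerically: ≈ 17.05556.
(This is only a lower bound; the true E[α(G)] may be larger.)

E[α(G)] ≥ 307/18 ≈ 17.05556.


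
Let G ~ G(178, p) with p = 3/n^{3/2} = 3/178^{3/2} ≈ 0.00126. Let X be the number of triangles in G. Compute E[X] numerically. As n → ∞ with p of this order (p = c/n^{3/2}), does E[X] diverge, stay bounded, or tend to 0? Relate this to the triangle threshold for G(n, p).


Number of potential triangles: C(178, 3) = 924176.
Each occurs with probability p³ ≈ (0.00126)³ ≈ 2.01592e-09.
By linearity: E[X] = C(178, 3)·p³ ≈ 924176 · 2.01592e-09 ≈ 0.002.
Since α = 3/2 > 1, p = c/n^{3/2} = o(1/n) is below the triangle threshold p ~ 1/n. Asymptotically E[X] ~ (c³/6)·n^{3(1−α)} = (3³/6)·n^{-1.5} → 0, so by Markov's inequality G has no triangles w.h.p.

E[X] ≈ 0.002; in regime p = Θ(1/n^{3/2}) E[X] tends to 0 (below the triangle threshold p ~ 1/n).
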